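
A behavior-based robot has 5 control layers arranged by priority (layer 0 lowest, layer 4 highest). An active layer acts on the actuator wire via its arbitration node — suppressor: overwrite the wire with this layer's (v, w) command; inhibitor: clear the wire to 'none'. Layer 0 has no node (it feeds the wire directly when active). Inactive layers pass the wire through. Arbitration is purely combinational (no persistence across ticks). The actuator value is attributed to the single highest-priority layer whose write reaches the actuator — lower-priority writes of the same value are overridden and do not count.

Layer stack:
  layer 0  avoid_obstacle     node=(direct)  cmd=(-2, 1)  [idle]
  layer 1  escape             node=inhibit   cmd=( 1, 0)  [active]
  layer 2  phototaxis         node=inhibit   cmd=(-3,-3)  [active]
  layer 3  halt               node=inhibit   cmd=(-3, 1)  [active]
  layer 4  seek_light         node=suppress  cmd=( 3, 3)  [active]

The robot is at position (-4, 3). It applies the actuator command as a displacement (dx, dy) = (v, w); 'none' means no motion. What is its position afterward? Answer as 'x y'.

layer 0 (avoid_obstacle) idle — none
layer 1 (escape) active — inhibits: none
layer 2 (phototaxis) active — inhibits: none
layer 3 (halt) active — inhibits: none
layer 4 (seek_light) active — suppresses: (3, 3)
→ actuator (3, 3)
position: (-4, 3) + (3, 3) = (-1, 6)

-1 6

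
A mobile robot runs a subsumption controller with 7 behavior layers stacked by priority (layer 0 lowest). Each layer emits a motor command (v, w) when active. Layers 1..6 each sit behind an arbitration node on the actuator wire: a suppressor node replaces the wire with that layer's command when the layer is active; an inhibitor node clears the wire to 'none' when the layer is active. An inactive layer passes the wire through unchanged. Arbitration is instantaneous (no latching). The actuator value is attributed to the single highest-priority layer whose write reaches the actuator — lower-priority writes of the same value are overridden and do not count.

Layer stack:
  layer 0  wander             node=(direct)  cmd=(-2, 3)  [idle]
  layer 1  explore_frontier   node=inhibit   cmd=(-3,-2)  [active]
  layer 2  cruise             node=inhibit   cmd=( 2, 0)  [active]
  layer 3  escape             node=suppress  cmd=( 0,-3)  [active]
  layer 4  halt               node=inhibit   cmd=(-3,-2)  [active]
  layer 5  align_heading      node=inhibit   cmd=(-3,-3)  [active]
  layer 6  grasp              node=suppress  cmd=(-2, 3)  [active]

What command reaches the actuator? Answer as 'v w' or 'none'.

layer 0 (wander) idle — none
layer 1 (explore_frontier) active — inhibits: none
layer 2 (cruise) active — inhibits: none
layer 3 (escape) active — suppresses: (0, -3)
layer 4 (halt) active — inhibits: none
layer 5 (align_heading) active — inhibits: none
layer 6 (grasp) active — suppresses: (-2, 3)
→ actuator (-2, 3)

-2 3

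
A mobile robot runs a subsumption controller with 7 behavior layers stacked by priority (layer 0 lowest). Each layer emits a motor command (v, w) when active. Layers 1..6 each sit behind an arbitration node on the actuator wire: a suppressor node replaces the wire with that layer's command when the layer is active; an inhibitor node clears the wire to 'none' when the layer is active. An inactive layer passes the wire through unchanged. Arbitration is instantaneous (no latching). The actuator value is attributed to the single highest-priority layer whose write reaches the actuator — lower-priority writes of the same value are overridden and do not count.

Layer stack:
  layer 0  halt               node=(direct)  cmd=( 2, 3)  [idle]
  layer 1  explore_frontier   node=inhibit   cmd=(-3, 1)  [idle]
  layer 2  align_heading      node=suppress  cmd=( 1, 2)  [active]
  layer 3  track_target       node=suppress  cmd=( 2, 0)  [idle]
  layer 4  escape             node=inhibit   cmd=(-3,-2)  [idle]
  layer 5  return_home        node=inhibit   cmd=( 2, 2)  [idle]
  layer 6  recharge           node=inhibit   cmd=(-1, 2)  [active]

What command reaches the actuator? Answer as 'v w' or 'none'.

none

layer 0 (halt) idle — none
layer 1 (explore_frontier) idle — unchanged: none
layer 2 (align_heading) active — suppresses: (1, 2)
layer 3 (track_target) idle — unchanged: (1, 2)
layer 4 (escape) idle — unchanged: (1, 2)
layer 5 (return_home) idle — unchanged: (1, 2)
layer 6 (recharge) active — inhibits: none
→ actuator none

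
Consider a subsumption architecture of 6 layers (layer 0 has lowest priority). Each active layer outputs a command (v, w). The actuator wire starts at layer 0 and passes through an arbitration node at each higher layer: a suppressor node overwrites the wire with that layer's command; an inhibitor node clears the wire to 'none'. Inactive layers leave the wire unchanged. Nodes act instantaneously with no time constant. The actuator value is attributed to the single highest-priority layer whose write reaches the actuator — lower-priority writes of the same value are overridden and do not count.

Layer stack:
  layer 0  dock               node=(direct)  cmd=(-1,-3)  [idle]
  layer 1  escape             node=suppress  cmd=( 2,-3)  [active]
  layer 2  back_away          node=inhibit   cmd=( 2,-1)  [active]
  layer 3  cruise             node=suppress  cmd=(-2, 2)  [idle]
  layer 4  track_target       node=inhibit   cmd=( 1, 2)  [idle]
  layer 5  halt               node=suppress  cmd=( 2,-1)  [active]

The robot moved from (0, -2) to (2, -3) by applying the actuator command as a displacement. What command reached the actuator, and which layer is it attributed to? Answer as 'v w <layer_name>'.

displacement = (2, -3) − (0, -2) = (2, -1)
L0 dock: idle → wire = none
L1 escape: active, suppressor → wire = (2, -3)
L2 back_away: active, inhibitor → wire = none
L3 cruise: idle → wire stays none
L4 track_target: idle → wire stays none
L5 halt: active, suppressor → wire = (2, -1)
actuator = (2, -1) — from layer 5 (halt)

2 -1 halt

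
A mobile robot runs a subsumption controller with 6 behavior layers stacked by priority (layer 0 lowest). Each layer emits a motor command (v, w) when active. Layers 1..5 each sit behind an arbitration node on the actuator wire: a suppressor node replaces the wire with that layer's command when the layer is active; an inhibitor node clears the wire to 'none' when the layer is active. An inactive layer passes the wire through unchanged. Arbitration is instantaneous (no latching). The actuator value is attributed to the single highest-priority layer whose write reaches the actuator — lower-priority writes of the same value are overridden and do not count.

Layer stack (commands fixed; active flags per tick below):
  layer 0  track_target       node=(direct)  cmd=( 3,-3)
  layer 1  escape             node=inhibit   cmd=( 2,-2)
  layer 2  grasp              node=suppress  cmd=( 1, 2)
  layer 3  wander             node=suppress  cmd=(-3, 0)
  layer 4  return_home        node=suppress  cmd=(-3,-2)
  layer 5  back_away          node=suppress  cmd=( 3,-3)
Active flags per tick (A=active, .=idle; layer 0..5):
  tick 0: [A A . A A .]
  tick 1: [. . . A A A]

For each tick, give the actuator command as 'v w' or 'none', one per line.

-3 -2
3 -3

tick 0:
  L0 track_target: active, feeds wire = (3, -3)
  L1 escape: active, inhibitor → wire = none
  L2 grasp: idle → wire stays none
  L3 wander: active, suppressor → wire = (-3, 0)
  L4 return_home: active, suppressor → wire = (-3, -2)
  L5 back_away: idle → wire stays (-3, -2)
  actuator = (-3, -2)
tick 1:
  L0 track_target: idle → wire = none
  L1 escape: idle → wire stays none
  L2 grasp: idle → wire stays none
  L3 wander: active, suppressor → wire = (-3, 0)
  L4 return_home: active, suppressor → wire = (-3, -2)
  L5 back_away: active, suppressor → wire = (3, -3)
  actuator = (3, -3)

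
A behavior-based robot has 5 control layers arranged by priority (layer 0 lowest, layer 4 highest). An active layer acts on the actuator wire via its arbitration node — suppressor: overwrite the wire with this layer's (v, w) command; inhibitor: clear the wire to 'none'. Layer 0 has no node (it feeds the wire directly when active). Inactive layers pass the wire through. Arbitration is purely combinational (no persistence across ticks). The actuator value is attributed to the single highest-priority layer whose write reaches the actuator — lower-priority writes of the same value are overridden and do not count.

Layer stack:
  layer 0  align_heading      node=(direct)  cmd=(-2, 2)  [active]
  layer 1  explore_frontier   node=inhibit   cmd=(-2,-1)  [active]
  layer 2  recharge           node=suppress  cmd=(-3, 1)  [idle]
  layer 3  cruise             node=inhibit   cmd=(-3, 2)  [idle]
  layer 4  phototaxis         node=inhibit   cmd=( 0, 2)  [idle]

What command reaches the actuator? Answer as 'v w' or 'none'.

layer 0 (align_heading) active — direct: (-2, 2)
layer 1 (explore_frontier) active — inhibits: none
layer 2 (recharge) idle — unchanged: none
layer 3 (cruise) idle — unchanged: none
layer 4 (phototaxis) idle — unchanged: none
→ actuator none

none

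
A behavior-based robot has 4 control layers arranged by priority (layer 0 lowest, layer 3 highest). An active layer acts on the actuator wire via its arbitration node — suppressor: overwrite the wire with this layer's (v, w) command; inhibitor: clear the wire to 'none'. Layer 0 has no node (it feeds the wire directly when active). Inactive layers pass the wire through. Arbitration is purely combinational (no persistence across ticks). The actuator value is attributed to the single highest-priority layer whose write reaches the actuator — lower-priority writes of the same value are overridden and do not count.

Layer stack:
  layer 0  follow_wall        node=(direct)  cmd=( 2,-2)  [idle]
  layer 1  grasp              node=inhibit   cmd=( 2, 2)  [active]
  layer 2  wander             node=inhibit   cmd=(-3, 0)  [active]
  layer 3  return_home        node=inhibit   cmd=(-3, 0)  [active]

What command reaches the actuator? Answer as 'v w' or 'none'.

none

L0 follow_wall: idle → wire = none
L1 grasp: active, inhibitor → wire = none
L2 wander: active, inhibitor → wire = none
L3 return_home: active, inhibitor → wire = none
actuator = none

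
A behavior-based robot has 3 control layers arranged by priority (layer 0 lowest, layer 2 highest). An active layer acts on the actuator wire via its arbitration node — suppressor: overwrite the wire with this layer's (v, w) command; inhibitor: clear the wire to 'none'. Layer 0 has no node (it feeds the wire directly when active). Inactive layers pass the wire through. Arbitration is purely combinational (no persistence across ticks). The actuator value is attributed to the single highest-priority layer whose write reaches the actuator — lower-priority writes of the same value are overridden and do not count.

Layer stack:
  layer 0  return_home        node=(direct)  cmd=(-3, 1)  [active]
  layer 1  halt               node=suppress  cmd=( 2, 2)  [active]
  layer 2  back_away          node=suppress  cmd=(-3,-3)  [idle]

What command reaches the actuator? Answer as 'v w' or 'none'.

L0 return_home: active, feeds wire = (-3, 1)
L1 halt: active, suppressor → wire = (2, 2)
L2 back_away: idle → wire stays (2, 2)
actuator = (2, 2)

2 2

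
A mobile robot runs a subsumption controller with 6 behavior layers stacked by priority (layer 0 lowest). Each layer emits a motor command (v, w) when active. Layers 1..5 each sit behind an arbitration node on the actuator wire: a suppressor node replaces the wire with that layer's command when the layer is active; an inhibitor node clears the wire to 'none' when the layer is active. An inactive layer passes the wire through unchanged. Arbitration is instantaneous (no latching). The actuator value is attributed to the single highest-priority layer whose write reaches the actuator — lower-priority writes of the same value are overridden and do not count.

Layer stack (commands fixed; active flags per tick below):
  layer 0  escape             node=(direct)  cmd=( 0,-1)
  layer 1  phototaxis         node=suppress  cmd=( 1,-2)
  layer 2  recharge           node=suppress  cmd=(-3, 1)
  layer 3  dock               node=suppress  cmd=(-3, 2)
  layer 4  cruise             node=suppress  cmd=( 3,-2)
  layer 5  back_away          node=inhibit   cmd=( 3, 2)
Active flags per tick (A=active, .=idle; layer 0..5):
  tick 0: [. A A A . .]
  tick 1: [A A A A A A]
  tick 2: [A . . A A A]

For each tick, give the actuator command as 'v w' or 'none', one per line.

tick 0:
  L0 escape: idle → wire = none
  L1 phototaxis: active, suppressor → wire = (1, -2)
  L2 recharge: active, suppressor → wire = (-3, 1)
  L3 dock: active, suppressor → wire = (-3, 2)
  L4 cruise: idle → wire stays (-3, 2)
  L5 back_away: idle → wire stays (-3, 2)
  actuator = (-3, 2)
tick 1:
  L0 escape: active, feeds wire = (0, -1)
  L1 phototaxis: active, suppressor → wire = (1, -2)
  L2 recharge: active, suppressor → wire = (-3, 1)
  L3 dock: active, suppressor → wire = (-3, 2)
  L4 cruise: active, suppressor → wire = (3, -2)
  L5 back_away: active, inhibitor → wire = none
  actuator = none
tick 2:
  L0 escape: active, feeds wire = (0, -1)
  L1 phototaxis: idle → wire stays (0, -1)
  L2 recharge: idle → wire stays (0, -1)
  L3 dock: active, suppressor → wire = (-3, 2)
  L4 cruise: active, suppressor → wire = (3, -2)
  L5 back_away: active, inhibitor → wire = none
  actuator = none

-3 2
none
none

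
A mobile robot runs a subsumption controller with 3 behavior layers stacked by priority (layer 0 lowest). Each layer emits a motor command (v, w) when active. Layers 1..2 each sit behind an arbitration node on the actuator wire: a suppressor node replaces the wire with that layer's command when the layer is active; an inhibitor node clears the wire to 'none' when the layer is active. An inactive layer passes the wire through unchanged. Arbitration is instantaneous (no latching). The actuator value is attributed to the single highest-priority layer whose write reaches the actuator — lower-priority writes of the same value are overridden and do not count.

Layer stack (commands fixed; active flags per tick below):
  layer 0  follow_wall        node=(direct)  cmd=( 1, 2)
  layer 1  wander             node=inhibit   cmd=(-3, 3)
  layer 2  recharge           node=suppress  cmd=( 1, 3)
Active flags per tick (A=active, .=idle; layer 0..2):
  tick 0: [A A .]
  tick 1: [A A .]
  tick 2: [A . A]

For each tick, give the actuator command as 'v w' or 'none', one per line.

none
none
1 3

tick 0:
  layer 0 (follow_wall) active — direct: (1, 2)
  layer 1 (wander) active — inhibits: none
  layer 2 (recharge) idle — unchanged: none
  → actuator none
tick 1:
  layer 0 (follow_wall) active — direct: (1, 2)
  layer 1 (wander) active — inhibits: none
  layer 2 (recharge) idle — unchanged: none
  → actuator none
tick 2:
  layer 0 (follow_wall) active — direct: (1, 2)
  layer 1 (wander) idle — unchanged: (1, 2)
  layer 2 (recharge) active — suppresses: (1, 3)
  → actuator (1, 3)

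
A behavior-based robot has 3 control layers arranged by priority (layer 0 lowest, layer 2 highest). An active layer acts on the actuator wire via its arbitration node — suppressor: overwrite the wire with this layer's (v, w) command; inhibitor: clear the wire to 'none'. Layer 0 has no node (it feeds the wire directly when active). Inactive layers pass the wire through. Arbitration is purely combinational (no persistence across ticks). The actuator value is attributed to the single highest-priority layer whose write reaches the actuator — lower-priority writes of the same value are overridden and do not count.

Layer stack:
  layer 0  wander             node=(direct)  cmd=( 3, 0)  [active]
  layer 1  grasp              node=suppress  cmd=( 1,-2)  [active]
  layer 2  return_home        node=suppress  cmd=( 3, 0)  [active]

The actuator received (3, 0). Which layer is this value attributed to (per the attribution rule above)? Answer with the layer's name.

return_home

L0 wander: active, feeds wire = (3, 0)
L1 grasp: active, suppressor → wire = (1, -2)
L2 return_home: active, suppressor → wire = (3, 0)
actuator = (3, 0)
last writer: layer 2 = return_home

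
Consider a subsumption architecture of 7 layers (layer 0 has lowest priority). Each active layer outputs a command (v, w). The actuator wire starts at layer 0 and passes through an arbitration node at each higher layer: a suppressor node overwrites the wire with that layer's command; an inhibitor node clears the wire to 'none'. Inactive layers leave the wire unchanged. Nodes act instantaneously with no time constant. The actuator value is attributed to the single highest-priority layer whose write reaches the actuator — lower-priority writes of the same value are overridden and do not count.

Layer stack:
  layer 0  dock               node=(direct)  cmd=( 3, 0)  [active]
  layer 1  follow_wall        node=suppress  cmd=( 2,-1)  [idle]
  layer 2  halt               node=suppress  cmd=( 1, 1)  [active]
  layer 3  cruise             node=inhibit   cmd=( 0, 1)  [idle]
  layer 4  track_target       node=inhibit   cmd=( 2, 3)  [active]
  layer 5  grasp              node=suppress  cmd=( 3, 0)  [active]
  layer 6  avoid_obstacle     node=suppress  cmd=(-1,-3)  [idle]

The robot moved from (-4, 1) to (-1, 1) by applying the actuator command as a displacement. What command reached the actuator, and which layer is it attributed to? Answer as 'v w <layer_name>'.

displacement = (-1, 1) − (-4, 1) = (3, 0)
layer 0 (dock) active — direct: (3, 0)
layer 1 (follow_wall) idle — unchanged: (3, 0)
layer 2 (halt) active — suppresses: (1, 1)
layer 3 (cruise) idle — unchanged: (1, 1)
layer 4 (track_target) active — inhibits: none
layer 5 (grasp) active — suppresses: (3, 0)
layer 6 (avoid_obstacle) idle — unchanged: (3, 0)
→ actuator (3, 0) — from layer 5 (grasp)

3 0 grasp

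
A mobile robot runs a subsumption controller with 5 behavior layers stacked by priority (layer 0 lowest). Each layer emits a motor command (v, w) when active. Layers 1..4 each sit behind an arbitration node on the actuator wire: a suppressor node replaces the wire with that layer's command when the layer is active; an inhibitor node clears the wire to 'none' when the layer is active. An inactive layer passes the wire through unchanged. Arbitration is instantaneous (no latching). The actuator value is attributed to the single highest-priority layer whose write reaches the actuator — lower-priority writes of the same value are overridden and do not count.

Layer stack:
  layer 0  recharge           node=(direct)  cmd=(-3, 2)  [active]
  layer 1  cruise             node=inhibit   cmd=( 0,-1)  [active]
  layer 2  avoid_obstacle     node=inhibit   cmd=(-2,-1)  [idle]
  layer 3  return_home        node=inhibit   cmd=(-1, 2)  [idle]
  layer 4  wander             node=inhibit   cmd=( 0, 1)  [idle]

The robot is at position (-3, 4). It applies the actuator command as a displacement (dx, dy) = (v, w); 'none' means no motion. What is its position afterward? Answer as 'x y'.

[0] recharge on; wire := (-3, 2)
[1] cruise on (inhibit); wire := none
[2] avoid_obstacle off; pass none
[3] return_home off; pass none
[4] wander off; pass none
output none
position: (-3, 4) + none = (-3, 4)

-3 4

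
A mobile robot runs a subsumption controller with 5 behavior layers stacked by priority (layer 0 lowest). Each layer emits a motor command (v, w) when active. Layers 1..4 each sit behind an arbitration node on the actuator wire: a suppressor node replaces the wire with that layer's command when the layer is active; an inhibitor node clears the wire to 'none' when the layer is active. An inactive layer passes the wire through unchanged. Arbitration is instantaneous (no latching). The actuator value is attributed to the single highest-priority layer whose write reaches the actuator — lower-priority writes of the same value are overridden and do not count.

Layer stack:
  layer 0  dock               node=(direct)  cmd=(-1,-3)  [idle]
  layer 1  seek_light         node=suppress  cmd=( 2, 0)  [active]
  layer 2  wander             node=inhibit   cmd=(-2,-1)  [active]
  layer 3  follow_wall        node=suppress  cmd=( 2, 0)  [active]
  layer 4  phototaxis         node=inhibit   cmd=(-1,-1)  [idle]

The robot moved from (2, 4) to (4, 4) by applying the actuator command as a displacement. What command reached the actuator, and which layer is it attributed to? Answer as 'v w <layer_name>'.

displacement = (4, 4) − (2, 4) = (2, 0)
layer 0 (dock) idle — none
layer 1 (seek_light) active — suppresses: (2, 0)
layer 2 (wander) active — inhibits: none
layer 3 (follow_wall) active — suppresses: (2, 0)
layer 4 (phototaxis) idle — unchanged: (2, 0)
→ actuator (2, 0) — from layer 3 (follow_wall)

2 0 follow_wall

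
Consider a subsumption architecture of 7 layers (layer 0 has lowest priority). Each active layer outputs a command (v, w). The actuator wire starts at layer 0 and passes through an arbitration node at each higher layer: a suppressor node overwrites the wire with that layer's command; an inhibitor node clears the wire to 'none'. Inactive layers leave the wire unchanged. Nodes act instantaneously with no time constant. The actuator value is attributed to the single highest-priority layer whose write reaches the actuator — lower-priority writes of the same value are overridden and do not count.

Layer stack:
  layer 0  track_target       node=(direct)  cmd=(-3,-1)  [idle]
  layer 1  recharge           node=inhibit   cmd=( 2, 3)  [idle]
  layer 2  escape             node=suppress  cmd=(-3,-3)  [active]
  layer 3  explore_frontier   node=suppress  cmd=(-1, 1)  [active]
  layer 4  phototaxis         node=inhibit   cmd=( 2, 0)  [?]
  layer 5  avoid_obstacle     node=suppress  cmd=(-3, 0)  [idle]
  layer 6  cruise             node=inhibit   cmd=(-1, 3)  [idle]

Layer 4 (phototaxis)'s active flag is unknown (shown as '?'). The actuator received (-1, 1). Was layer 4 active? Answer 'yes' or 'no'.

no

If layer 4 is active=yes:
  actuator would be none
If layer 4 is active=no:
  actuator would be (-1, 1)
Observed (-1, 1), so layer 4 was idle.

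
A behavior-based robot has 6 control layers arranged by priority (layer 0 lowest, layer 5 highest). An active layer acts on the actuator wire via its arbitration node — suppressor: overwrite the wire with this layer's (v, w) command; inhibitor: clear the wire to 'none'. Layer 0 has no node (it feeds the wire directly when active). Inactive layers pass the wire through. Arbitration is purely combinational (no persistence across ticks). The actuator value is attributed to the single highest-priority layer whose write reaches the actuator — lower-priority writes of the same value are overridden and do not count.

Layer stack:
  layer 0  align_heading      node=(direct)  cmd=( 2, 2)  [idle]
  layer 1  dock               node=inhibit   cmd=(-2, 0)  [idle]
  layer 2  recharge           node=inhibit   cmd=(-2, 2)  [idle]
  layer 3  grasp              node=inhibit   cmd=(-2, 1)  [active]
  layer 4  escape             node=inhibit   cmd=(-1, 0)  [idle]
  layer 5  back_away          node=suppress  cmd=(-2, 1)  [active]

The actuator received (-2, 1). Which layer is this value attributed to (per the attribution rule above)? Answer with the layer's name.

[0] align_heading off; wire := none
[1] dock off; pass none
[2] recharge off; pass none
[3] grasp on (inhibit); wire := none
[4] escape off; pass none
[5] back_away on (suppress); wire := (-2, 1)
output (-2, 1)
last writer: layer 5 = back_away

back_away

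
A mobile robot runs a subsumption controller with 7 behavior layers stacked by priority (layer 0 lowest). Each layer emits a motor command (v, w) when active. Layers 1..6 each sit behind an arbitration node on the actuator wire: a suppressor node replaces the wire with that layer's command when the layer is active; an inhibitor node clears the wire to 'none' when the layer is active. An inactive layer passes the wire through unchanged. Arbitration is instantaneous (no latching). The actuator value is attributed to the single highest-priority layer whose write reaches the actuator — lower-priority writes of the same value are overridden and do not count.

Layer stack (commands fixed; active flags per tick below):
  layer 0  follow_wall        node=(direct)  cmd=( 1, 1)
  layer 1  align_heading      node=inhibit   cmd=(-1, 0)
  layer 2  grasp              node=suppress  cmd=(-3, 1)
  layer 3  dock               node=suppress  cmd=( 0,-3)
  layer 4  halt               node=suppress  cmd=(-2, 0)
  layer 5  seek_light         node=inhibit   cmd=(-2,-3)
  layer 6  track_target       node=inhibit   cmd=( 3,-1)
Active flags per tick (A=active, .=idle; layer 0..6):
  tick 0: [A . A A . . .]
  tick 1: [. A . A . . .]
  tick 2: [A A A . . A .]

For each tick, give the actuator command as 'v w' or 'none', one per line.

0 -3
0 -3
none

tick 0:
  [0] follow_wall on; wire := (1, 1)
  [1] align_heading off; pass (1, 1)
  [2] grasp on (suppress); wire := (-3, 1)
  [3] dock on (suppress); wire := (0, -3)
  [4] halt off; pass (0, -3)
  [5] seek_light off; pass (0, -3)
  [6] track_target off; pass (0, -3)
  output (0, -3)
tick 1:
  [0] follow_wall off; wire := none
  [1] align_heading on (inhibit); wire := none
  [2] grasp off; pass none
  [3] dock on (suppress); wire := (0, -3)
  [4] halt off; pass (0, -3)
  [5] seek_light off; pass (0, -3)
  [6] track_target off; pass (0, -3)
  output (0, -3)
tick 2:
  [0] follow_wall on; wire := (1, 1)
  [1] align_heading on (inhibit); wire := none
  [2] grasp on (suppress); wire := (-3, 1)
  [3] dock off; pass (-3, 1)
  [4] halt off; pass (-3, 1)
  [5] seek_light on (inhibit); wire := none
  [6] track_target off; pass none
  output none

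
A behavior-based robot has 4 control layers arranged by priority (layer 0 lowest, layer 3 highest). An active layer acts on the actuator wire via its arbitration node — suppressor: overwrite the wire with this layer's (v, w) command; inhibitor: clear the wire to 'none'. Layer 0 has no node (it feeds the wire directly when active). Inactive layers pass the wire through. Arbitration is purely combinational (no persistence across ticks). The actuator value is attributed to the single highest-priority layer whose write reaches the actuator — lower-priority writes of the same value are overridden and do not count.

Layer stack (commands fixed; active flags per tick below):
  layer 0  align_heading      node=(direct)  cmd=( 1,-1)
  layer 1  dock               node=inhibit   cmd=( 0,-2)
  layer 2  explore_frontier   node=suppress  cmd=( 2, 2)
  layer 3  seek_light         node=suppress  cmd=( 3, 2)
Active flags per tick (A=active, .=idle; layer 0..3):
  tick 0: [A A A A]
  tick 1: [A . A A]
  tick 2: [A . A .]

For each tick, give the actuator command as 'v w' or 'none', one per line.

tick 0:
  L0 align_heading: active, feeds wire = (1, -1)
  L1 dock: active, inhibitor → wire = none
  L2 explore_frontier: active, suppressor → wire = (2, 2)
  L3 seek_light: active, suppressor → wire = (3, 2)
  actuator = (3, 2)
tick 1:
  L0 align_heading: active, feeds wire = (1, -1)
  L1 dock: idle → wire stays (1, -1)
  L2 explore_frontier: active, suppressor → wire = (2, 2)
  L3 seek_light: active, suppressor → wire = (3, 2)
  actuator = (3, 2)
tick 2:
  L0 align_heading: active, feeds wire = (1, -1)
  L1 dock: idle → wire stays (1, -1)
  L2 explore_frontier: active, suppressor → wire = (2, 2)
  L3 seek_light: idle → wire stays (2, 2)
  actuator = (2, 2)

3 2
3 2
2 2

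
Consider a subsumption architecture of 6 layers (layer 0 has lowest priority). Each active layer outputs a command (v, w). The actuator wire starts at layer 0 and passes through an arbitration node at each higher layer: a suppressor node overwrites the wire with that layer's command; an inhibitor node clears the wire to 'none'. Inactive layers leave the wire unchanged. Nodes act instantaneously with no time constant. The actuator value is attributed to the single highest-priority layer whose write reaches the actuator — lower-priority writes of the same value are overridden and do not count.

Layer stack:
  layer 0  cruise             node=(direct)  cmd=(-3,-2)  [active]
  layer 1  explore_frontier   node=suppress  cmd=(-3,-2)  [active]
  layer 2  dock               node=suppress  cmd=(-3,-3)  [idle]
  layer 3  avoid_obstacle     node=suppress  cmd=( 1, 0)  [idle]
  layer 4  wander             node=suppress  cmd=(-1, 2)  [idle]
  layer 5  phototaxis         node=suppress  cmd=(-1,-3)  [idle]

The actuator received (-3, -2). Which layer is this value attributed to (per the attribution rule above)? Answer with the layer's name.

explore_frontier

[0] cruise on; wire := (-3, -2)
[1] explore_frontier on (suppress); wire := (-3, -2)
[2] dock off; pass (-3, -2)
[3] avoid_obstacle off; pass (-3, -2)
[4] wander off; pass (-3, -2)
[5] phototaxis off; pass (-3, -2)
output (-3, -2)
last writer: layer 1 = explore_frontier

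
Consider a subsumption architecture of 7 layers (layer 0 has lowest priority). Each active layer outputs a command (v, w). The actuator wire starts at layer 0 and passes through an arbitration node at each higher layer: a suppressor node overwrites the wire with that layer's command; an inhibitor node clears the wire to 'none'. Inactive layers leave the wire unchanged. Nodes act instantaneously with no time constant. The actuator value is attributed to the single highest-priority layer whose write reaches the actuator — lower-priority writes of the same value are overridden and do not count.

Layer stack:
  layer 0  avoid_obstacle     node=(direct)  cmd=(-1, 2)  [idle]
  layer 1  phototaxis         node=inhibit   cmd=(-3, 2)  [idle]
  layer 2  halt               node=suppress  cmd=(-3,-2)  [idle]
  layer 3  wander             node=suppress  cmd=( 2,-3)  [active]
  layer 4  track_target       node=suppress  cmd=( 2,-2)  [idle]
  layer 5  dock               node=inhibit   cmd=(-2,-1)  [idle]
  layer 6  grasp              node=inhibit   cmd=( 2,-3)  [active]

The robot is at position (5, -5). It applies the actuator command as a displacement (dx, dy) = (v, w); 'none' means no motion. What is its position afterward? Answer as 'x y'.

5 -5

L0 avoid_obstacle: idle → wire = none
L1 phototaxis: idle → wire stays none
L2 halt: idle → wire stays none
L3 wander: active, suppressor → wire = (2, -3)
L4 track_target: idle → wire stays (2, -3)
L5 dock: idle → wire stays (2, -3)
L6 grasp: active, inhibitor → wire = none
actuator = none
position: (5, -5) + none = (5, -5)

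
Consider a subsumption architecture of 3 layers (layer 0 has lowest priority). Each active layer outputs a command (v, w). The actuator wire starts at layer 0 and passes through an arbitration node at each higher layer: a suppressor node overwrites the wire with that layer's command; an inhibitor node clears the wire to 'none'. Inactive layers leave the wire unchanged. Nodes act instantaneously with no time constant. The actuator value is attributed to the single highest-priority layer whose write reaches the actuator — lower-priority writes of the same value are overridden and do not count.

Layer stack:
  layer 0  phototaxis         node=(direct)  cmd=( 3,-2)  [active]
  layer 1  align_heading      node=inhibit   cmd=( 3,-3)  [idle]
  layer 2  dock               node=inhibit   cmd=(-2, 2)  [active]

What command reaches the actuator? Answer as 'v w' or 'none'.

layer 0 (phototaxis) active — direct: (3, -2)
layer 1 (align_heading) idle — unchanged: (3, -2)
layer 2 (dock) active — inhibits: none
→ actuator none

none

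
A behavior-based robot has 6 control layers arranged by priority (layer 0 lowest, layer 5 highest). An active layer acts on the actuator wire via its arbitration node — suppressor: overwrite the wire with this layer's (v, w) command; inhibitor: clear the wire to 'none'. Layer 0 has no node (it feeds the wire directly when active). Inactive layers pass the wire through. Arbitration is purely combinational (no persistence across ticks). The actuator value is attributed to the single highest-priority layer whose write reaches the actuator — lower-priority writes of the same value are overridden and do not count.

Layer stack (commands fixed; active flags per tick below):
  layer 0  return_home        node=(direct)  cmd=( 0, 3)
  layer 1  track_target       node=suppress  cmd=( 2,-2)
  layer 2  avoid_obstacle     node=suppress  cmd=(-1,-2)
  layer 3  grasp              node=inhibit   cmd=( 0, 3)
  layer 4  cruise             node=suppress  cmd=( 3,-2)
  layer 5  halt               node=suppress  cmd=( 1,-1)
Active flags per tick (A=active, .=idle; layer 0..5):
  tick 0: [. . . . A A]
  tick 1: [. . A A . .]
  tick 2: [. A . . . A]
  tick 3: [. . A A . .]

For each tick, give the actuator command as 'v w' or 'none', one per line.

tick 0:
  layer 0 (return_home) idle — none
  layer 1 (track_target) idle — unchanged: none
  layer 2 (avoid_obstacle) idle — unchanged: none
  layer 3 (grasp) idle — unchanged: none
  layer 4 (cruise) active — suppresses: (3, -2)
  layer 5 (halt) active — suppresses: (1, -1)
  → actuator (1, -1)
tick 1:
  layer 0 (return_home) idle — none
  layer 1 (track_target) idle — unchanged: none
  layer 2 (avoid_obstacle) active — suppresses: (-1, -2)
  layer 3 (grasp) active — inhibits: none
  layer 4 (cruise) idle — unchanged: none
  layer 5 (halt) idle — unchanged: none
  → actuator none
tick 2:
  layer 0 (return_home) idle — none
  layer 1 (track_target) active — suppresses: (2, -2)
  layer 2 (avoid_obstacle) idle — unchanged: (2, -2)
  layer 3 (grasp) idle — unchanged: (2, -2)
  layer 4 (cruise) idle — unchanged: (2, -2)
  layer 5 (halt) active — suppresses: (1, -1)
  → actuator (1, -1)
tick 3:
  layer 0 (return_home) idle — none
  layer 1 (track_target) idle — unchanged: none
  layer 2 (avoid_obstacle) active — suppresses: (-1, -2)
  layer 3 (grasp) active — inhibits: none
  layer 4 (cruise) idle — unchanged: none
  layer 5 (halt) idle — unchanged: none
  → actuator none

1 -1
none
1 -1
none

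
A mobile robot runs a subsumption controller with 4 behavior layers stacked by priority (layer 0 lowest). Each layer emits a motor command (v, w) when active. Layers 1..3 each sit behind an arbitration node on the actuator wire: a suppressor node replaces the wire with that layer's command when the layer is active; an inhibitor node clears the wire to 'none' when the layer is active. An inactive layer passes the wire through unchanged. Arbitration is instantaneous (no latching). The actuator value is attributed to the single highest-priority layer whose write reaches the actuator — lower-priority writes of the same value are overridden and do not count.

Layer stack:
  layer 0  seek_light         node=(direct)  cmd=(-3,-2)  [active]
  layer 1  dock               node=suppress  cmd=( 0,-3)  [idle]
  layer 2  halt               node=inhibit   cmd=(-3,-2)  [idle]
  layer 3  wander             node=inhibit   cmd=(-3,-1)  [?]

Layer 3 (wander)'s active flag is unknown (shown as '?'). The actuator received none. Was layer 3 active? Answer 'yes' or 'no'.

If layer 3 is active=yes:
  actuator would be none
If layer 3 is active=no:
  actuator would be (-3, -2)
Observed none, so layer 3 was active.

yes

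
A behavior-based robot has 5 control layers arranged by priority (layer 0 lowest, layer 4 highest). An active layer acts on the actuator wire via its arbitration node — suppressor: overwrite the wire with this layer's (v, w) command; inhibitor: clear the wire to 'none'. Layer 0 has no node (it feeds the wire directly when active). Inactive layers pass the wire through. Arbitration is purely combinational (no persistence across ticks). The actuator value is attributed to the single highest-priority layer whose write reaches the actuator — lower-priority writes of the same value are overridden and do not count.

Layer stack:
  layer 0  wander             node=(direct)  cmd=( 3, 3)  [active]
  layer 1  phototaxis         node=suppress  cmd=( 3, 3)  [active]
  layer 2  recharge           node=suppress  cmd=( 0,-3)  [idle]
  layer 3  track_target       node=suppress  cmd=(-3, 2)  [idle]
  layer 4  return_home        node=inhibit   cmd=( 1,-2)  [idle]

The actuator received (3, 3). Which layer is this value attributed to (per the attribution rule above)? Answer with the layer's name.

L0 wander: active, feeds wire = (3, 3)
L1 phototaxis: active, suppressor → wire = (3, 3)
L2 recharge: idle → wire stays (3, 3)
L3 track_target: idle → wire stays (3, 3)
L4 return_home: idle → wire stays (3, 3)
actuator = (3, 3)
last writer: layer 1 = phototaxis

phototaxis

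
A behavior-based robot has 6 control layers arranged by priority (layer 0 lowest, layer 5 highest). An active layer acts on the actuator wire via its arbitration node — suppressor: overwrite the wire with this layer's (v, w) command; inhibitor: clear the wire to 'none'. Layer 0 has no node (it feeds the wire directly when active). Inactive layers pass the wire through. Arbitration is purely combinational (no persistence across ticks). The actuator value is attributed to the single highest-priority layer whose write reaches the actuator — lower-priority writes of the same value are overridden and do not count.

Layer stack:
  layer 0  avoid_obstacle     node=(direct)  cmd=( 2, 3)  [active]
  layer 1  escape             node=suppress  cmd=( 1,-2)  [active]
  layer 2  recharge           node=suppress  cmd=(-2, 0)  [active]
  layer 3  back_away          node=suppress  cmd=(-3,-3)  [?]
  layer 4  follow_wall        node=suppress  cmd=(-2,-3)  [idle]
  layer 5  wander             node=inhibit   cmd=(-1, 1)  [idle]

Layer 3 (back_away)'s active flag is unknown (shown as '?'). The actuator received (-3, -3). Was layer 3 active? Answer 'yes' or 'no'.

If layer 3 is active=yes:
  actuator would be (-3, -3)
If layer 3 is active=no:
  actuator would be (-2, 0)
Observed (-3, -3), so layer 3 was active.

yes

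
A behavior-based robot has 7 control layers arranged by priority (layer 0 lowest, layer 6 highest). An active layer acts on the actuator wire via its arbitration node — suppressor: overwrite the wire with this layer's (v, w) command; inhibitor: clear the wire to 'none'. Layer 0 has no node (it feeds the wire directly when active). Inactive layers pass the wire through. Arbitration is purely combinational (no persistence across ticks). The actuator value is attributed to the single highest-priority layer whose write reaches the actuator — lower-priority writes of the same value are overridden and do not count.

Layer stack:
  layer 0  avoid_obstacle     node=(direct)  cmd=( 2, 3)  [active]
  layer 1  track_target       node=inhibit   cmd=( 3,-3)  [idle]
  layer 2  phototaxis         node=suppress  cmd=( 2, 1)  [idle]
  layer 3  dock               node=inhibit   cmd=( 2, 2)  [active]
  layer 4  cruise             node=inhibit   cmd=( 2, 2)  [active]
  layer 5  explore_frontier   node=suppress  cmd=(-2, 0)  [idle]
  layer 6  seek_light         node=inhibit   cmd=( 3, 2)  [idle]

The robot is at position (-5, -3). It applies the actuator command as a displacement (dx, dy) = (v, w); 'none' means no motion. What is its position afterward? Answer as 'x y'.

-5 -3

layer 0 (avoid_obstacle) active — direct: (2, 3)
layer 1 (track_target) idle — unchanged: (2, 3)
layer 2 (phototaxis) idle — unchanged: (2, 3)
layer 3 (dock) active — inhibits: none
layer 4 (cruise) active — inhibits: none
layer 5 (explore_frontier) idle — unchanged: none
layer 6 (seek_light) idle — unchanged: none
→ actuator none
position: (-5, -3) + none = (-5, -3)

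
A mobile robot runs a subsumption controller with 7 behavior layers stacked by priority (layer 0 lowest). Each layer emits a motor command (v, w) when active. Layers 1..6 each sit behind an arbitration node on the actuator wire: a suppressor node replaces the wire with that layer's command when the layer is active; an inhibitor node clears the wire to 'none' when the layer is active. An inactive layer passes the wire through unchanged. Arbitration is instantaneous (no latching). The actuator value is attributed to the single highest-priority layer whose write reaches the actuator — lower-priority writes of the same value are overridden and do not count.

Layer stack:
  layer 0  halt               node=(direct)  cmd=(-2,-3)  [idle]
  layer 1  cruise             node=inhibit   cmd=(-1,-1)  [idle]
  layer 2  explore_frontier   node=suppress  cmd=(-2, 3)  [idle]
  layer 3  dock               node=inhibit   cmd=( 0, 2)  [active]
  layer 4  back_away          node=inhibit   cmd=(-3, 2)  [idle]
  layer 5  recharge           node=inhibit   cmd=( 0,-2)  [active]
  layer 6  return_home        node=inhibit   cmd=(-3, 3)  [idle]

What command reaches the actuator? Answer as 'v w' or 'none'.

none

L0 halt: idle → wire = none
L1 cruise: idle → wire stays none
L2 explore_frontier: idle → wire stays none
L3 dock: active, inhibitor → wire = none
L4 back_away: idle → wire stays none
L5 recharge: active, inhibitor → wire = none
L6 return_home: idle → wire stays none
actuator = none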